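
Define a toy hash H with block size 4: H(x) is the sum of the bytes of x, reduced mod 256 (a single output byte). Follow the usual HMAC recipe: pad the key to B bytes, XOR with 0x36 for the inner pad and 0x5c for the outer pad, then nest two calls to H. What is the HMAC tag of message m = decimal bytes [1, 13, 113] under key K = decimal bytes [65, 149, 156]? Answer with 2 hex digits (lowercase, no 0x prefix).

Key decimal bytes [65, 149, 156] = 41 95 9c is 3 bytes ≤ B = 4; zero-pad to 4 bytes: K' = 41 95 9c 00.
K' ⊕ ipad = 77 a3 aa 36.  K' ⊕ opad = 1d c9 c0 5c.
Inner input = (K'⊕ipad) ∥ m = 77 a3 aa 36 ∥ 01 0d 71.
Inner hash: sum = 119+163+170+54+1+13+113 = 633; mod 256 = 121 → 79.
Outer input = (K'⊕opad) ∥ inner = 1d c9 c0 5c ∥ 79.
Outer hash (tag): sum = 29+201+192+92+121 = 635; mod 256 = 123 → 7b.

7b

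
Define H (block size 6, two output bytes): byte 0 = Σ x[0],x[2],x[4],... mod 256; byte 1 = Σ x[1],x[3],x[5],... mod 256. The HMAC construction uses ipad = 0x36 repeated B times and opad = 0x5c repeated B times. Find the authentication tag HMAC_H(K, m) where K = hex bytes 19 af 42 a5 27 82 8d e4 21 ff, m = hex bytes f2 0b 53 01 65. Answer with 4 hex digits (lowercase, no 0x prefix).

Key hex bytes 19 af 42 a5 27 82 8d e4 21 ff is 10 bytes > B = 6, so hash it first: H(key) = 30 b9, then zero-pad to 6 bytes: K' = 30 b9 00 00 00 00.
K' ⊕ ipad = 06 8f 36 36 36 36.  K' ⊕ opad = 6c e5 5c 5c 5c 5c.
Inner input = (K'⊕ipad) ∥ m = 06 8f 36 36 36 36 ∥ f2 0b 53 01 65.
Inner hash: even-index sum = 540 mod 256 = 28; odd-index sum = 263 mod 256 = 7 → 1c 07.
Outer input = (K'⊕opad) ∥ inner = 6c e5 5c 5c 5c 5c ∥ 1c 07.
Outer hash (tag): even-index sum = 320 mod 256 = 64; odd-index sum = 420 mod 256 = 164 → 40 a4.

40a4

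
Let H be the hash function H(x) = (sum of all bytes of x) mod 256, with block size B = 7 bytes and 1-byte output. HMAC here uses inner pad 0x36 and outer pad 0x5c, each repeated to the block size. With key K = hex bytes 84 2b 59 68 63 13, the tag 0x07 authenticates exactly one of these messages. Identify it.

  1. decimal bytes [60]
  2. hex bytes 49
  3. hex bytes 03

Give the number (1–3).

Key hex bytes 84 2b 59 68 63 13 is 6 bytes ≤ B = 7; zero-pad to 7 bytes: K' = 84 2b 59 68 63 13 00.
K' ⊕ ipad = b2 1d 6f 5e 55 25 36; K' ⊕ opad = d8 77 05 34 3f 4f 5c.
m1: inner = H(b2 1d 6f 5e 55 25 36 3c) = 88; tag = H(d8 77 05 34 3f 4f 5c 88) = fa
m2: inner = H(b2 1d 6f 5e 55 25 36 49) = 95; tag = H(d8 77 05 34 3f 4f 5c 95) = 07 ← matches
m3: inner = H(b2 1d 6f 5e 55 25 36 03) = 4f; tag = H(d8 77 05 34 3f 4f 5c 4f) = c1

2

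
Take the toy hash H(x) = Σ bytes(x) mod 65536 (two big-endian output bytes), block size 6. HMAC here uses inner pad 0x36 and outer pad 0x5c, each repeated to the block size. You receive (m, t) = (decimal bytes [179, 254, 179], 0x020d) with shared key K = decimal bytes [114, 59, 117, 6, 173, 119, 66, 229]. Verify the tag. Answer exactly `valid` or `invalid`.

invalid

Key decimal bytes [114, 59, 117, 6, 173, 119, 66, 229] = 72 3b 75 06 ad 77 42 e5 is 8 bytes > B = 6, so hash it first: H(key) = 03 73, then zero-pad to 6 bytes: K' = 03 73 00 00 00 00.
K' ⊕ ipad = 35 45 36 36 36 36; K' ⊕ opad = 5f 2f 5c 5c 5c 5c.
Inner hash: sum = 53+69+54+54+54+54+179+254+179 = 950 → 03 b6.
Outer hash (recomputed tag): sum = 95+47+92+92+92+92+3+182 = 695 → 02 b7.
Recomputed tag = 02b7; claimed = 020d → mismatch.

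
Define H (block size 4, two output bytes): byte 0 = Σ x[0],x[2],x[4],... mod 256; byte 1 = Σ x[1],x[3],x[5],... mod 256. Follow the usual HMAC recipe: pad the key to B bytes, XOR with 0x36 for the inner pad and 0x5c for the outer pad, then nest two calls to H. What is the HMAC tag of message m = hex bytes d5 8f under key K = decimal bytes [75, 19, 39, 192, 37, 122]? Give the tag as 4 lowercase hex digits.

d3ad

Key decimal bytes [75, 19, 39, 192, 37, 122] = 4b 13 27 c0 25 7a is 6 bytes > B = 4, so hash it first: H(key) = 97 4d, then zero-pad to 4 bytes: K' = 97 4d 00 00.
K' ⊕ ipad = a1 7b 36 36.  K' ⊕ opad = cb 11 5c 5c.
Inner input = (K'⊕ipad) ∥ m = a1 7b 36 36 ∥ d5 8f.
Inner hash: even-index sum = 428 mod 256 = 172; odd-index sum = 320 mod 256 = 64 → ac 40.
Outer input = (K'⊕opad) ∥ inner = cb 11 5c 5c ∥ ac 40.
Outer hash (tag): even-index sum = 467 mod 256 = 211; odd-index sum = 173 mod 256 = 173 → d3 ad.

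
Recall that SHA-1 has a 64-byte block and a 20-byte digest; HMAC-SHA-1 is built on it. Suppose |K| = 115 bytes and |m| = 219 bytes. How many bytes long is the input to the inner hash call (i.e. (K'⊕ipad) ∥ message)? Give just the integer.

Key is 115 > 64 bytes, so it is hashed to 20 bytes then zero-padded to 64: |K'| = 64.
Inner input = (K'⊕ipad) ∥ m → 64 + 219 = 283 bytes.

283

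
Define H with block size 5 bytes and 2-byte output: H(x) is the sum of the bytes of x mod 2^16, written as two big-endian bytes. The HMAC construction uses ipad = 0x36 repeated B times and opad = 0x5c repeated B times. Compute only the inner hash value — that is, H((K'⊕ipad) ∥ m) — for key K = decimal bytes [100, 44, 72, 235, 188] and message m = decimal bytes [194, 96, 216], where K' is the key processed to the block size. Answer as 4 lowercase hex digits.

Key decimal bytes [100, 44, 72, 235, 188] = 64 2c 48 eb bc is exactly B = 5 bytes: K' = 64 2c 48 eb bc.
K' ⊕ ipad = 52 1a 7e dd 8a.
Inner input = 52 1a 7e dd 8a ∥ c2 60 d8.
Inner hash: sum = 82+26+126+221+138+194+96+216 = 1099 → 04 4b.

044b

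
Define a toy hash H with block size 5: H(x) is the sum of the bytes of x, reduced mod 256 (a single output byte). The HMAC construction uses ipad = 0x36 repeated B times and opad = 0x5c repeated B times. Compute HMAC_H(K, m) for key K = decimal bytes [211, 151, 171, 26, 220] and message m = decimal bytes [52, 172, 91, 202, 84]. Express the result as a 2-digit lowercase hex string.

Key decimal bytes [211, 151, 171, 26, 220] = d3 97 ab 1a dc is exactly B = 5 bytes: K' = d3 97 ab 1a dc.
K' ⊕ ipad = e5 a1 9d 2c ea.  K' ⊕ opad = 8f cb f7 46 80.
Inner input = (K'⊕ipad) ∥ m = e5 a1 9d 2c ea ∥ 34 ac 5b ca 54.
Inner hash: sum = 229+161+157+44+234+52+172+91+202+84 = 1426; mod 256 = 146 → 92.
Outer input = (K'⊕opad) ∥ inner = 8f cb f7 46 80 ∥ 92.
Outer hash (tag): sum = 143+203+247+70+128+146 = 937; mod 256 = 169 → a9.

a9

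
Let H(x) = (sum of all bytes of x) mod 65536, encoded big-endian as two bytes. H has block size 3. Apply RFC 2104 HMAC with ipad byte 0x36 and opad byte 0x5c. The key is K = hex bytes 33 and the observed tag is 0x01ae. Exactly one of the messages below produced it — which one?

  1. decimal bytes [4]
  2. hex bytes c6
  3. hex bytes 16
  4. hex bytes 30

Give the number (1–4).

Key hex bytes 33 is 1 byte ≤ B = 3; zero-pad to 3 bytes: K' = 33 00 00.
K' ⊕ ipad = 05 36 36; K' ⊕ opad = 6f 5c 5c.
m1: inner = H(05 36 36 04) = 00 75; tag = H(6f 5c 5c 00 75) = 019c
m2: inner = H(05 36 36 c6) = 01 37; tag = H(6f 5c 5c 01 37) = 015f
m3: inner = H(05 36 36 16) = 00 87; tag = H(6f 5c 5c 00 87) = 01ae ← matches
m4: inner = H(05 36 36 30) = 00 a1; tag = H(6f 5c 5c 00 a1) = 01c8

3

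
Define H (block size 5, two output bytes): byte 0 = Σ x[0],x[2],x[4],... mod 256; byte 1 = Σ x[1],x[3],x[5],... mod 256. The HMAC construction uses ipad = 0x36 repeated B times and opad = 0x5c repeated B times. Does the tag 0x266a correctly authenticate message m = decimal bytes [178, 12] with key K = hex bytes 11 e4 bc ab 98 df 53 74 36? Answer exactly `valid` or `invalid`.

valid

Key hex bytes 11 e4 bc ab 98 df 53 74 36 is 9 bytes > B = 5, so hash it first: H(key) = ee e2, then zero-pad to 5 bytes: K' = ee e2 00 00 00.
K' ⊕ ipad = d8 d4 36 36 36; K' ⊕ opad = b2 be 5c 5c 5c.
Inner hash: even-index sum = 336 mod 256 = 80; odd-index sum = 444 mod 256 = 188 → 50 bc.
Outer hash (recomputed tag): even-index sum = 550 mod 256 = 38; odd-index sum = 362 mod 256 = 106 → 26 6a.
Recomputed tag = 266a; claimed = 266a → match.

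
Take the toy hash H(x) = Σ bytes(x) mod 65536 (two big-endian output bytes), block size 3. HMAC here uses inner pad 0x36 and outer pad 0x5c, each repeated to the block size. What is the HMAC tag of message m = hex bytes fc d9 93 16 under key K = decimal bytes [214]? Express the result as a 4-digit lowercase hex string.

Key decimal bytes [214] = d6 is 1 byte ≤ B = 3; zero-pad to 3 bytes: K' = d6 00 00.
K' ⊕ ipad = e0 36 36.  K' ⊕ opad = 8a 5c 5c.
Inner input = (K'⊕ipad) ∥ m = e0 36 36 ∥ fc d9 93 16.
Inner hash: sum = 224+54+54+252+217+147+22 = 970 → 03 ca.
Outer input = (K'⊕opad) ∥ inner = 8a 5c 5c ∥ 03 ca.
Outer hash (tag): sum = 138+92+92+3+202 = 527 → 02 0f.

020f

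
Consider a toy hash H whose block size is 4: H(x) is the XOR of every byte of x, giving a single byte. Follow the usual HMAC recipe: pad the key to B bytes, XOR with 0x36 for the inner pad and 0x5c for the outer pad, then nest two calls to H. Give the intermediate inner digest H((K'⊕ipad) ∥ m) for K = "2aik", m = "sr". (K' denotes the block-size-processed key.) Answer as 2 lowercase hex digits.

50

Key "2aik" = 32 61 69 6b is exactly B = 4 bytes: K' = 32 61 69 6b.
K' ⊕ ipad = 04 57 5f 5d.
Inner input = 04 57 5f 5d ∥ 73 72.
Inner hash: XOR 04⊕57⊕5f⊕5d⊕73⊕72 = 50.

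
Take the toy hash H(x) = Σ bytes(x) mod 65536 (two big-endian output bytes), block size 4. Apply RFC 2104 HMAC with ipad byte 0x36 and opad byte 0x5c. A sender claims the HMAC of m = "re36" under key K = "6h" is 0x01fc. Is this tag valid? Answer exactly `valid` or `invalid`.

Key "6h" = 36 68 is 2 bytes ≤ B = 4; zero-pad to 4 bytes: K' = 36 68 00 00.
K' ⊕ ipad = 00 5e 36 36; K' ⊕ opad = 6a 34 5c 5c.
Inner hash: sum = 0+94+54+54+114+101+51+54 = 522 → 02 0a.
Outer hash (recomputed tag): sum = 106+52+92+92+2+10 = 354 → 01 62.
Recomputed tag = 0162; claimed = 01fc → mismatch.

invalid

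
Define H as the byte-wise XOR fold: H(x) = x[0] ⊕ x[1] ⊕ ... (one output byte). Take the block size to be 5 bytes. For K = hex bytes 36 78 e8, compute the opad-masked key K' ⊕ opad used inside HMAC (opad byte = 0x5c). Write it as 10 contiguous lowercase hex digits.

Key hex bytes 36 78 e8 is 3 bytes ≤ B = 5; zero-pad to 5 bytes: K' = 36 78 e8 00 00.
XOR each byte with 0x5c: 36⊕5c=6a, 78⊕5c=24, e8⊕5c=b4, 00⊕5c=5c, 00⊕5c=5c.

6a24b45c5c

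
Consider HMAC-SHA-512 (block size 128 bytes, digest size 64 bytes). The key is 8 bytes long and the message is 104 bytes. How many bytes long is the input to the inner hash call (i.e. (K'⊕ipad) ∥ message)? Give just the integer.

Key is 8 ≤ 128 bytes, zero-padded: |K'| = 128.
Inner input = (K'⊕ipad) ∥ m → 128 + 104 = 232 bytes.

232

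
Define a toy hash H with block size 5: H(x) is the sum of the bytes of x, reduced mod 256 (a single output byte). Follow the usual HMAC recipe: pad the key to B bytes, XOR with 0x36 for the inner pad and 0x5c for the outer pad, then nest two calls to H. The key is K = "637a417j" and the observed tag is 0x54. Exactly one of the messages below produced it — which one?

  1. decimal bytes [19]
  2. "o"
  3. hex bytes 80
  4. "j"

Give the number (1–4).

3

Key "637a417j" = 36 33 37 61 34 31 37 6a is 8 bytes > B = 5, so hash it first: H(key) = 07, then zero-pad to 5 bytes: K' = 07 00 00 00 00.
K' ⊕ ipad = 31 36 36 36 36; K' ⊕ opad = 5b 5c 5c 5c 5c.
m1: inner = H(31 36 36 36 36 13) = 1c; tag = H(5b 5c 5c 5c 5c 1c) = e7
m2: inner = H(31 36 36 36 36 6f) = 78; tag = H(5b 5c 5c 5c 5c 78) = 43
m3: inner = H(31 36 36 36 36 80) = 89; tag = H(5b 5c 5c 5c 5c 89) = 54 ← matches
m4: inner = H(31 36 36 36 36 6a) = 73; tag = H(5b 5c 5c 5c 5c 73) = 3e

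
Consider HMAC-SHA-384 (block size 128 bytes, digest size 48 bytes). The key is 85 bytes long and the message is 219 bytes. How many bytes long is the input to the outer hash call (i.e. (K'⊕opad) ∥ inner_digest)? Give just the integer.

176

Key is 85 ≤ 128 bytes, zero-padded: |K'| = 128.
Outer input = (K'⊕opad) ∥ H(inner) → 128 + 48 = 176 bytes.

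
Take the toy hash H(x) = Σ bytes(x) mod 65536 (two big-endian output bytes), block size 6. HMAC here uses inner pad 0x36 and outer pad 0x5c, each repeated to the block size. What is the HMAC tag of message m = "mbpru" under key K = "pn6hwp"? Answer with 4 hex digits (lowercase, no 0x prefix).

Key "pn6hwp" = 70 6e 36 68 77 70 is exactly B = 6 bytes: K' = 70 6e 36 68 77 70.
K' ⊕ ipad = 46 58 00 5e 41 46.  K' ⊕ opad = 2c 32 6a 34 2b 2c.
Inner input = (K'⊕ipad) ∥ m = 46 58 00 5e 41 46 ∥ 6d 62 70 72 75.
Inner hash: sum = 70+88+0+94+65+70+109+98+112+114+117 = 937 → 03 a9.
Outer input = (K'⊕opad) ∥ inner = 2c 32 6a 34 2b 2c ∥ 03 a9.
Outer hash (tag): sum = 44+50+106+52+43+44+3+169 = 511 → 01 ff.

01ff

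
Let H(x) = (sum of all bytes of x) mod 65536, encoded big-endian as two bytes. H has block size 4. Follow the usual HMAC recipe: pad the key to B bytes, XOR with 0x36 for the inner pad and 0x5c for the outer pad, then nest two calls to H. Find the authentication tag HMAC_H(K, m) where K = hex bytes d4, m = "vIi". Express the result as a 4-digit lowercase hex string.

Key hex bytes d4 is 1 byte ≤ B = 4; zero-pad to 4 bytes: K' = d4 00 00 00.
K' ⊕ ipad = e2 36 36 36.  K' ⊕ opad = 88 5c 5c 5c.
Inner input = (K'⊕ipad) ∥ m = e2 36 36 36 ∥ 76 49 69.
Inner hash: sum = 226+54+54+54+118+73+105 = 684 → 02 ac.
Outer input = (K'⊕opad) ∥ inner = 88 5c 5c 5c ∥ 02 ac.
Outer hash (tag): sum = 136+92+92+92+2+172 = 586 → 02 4a.

024a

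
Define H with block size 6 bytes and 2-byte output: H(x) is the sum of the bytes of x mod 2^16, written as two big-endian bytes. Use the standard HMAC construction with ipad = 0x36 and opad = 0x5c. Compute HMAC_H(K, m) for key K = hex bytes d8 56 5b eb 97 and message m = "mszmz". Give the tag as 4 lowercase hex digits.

0328

Key hex bytes d8 56 5b eb 97 is 5 bytes ≤ B = 6; zero-pad to 6 bytes: K' = d8 56 5b eb 97 00.
K' ⊕ ipad = ee 60 6d dd a1 36.  K' ⊕ opad = 84 0a 07 b7 cb 5c.
Inner input = (K'⊕ipad) ∥ m = ee 60 6d dd a1 36 ∥ 6d 73 7a 6d 7a.
Inner hash: sum = 238+96+109+221+161+54+109+115+122+109+122 = 1456 → 05 b0.
Outer input = (K'⊕opad) ∥ inner = 84 0a 07 b7 cb 5c ∥ 05 b0.
Outer hash (tag): sum = 132+10+7+183+203+92+5+176 = 808 → 03 28.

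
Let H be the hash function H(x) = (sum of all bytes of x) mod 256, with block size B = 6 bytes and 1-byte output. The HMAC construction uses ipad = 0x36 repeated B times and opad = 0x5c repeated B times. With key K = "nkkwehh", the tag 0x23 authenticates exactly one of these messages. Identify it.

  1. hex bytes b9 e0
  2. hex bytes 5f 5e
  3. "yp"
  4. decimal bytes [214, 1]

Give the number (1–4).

Key "nkkwehh" = 6e 6b 6b 77 65 68 68 is 7 bytes > B = 6, so hash it first: H(key) = f0, then zero-pad to 6 bytes: K' = f0 00 00 00 00 00.
K' ⊕ ipad = c6 36 36 36 36 36; K' ⊕ opad = ac 5c 5c 5c 5c 5c.
m1: inner = H(c6 36 36 36 36 36 b9 e0) = 6d; tag = H(ac 5c 5c 5c 5c 5c 6d) = e5
m2: inner = H(c6 36 36 36 36 36 5f 5e) = 91; tag = H(ac 5c 5c 5c 5c 5c 91) = 09
m3: inner = H(c6 36 36 36 36 36 79 70) = bd; tag = H(ac 5c 5c 5c 5c 5c bd) = 35
m4: inner = H(c6 36 36 36 36 36 d6 01) = ab; tag = H(ac 5c 5c 5c 5c 5c ab) = 23 ← matches

4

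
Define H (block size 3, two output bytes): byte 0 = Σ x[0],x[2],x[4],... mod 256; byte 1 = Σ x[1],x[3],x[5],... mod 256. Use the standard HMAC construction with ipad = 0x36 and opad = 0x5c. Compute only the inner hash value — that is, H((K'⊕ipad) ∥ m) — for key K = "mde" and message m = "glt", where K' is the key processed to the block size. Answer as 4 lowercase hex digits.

Key "mde" = 6d 64 65 is exactly B = 3 bytes: K' = 6d 64 65.
K' ⊕ ipad = 5b 52 53.
Inner input = 5b 52 53 ∥ 67 6c 74.
Inner hash: even-index sum = 282 mod 256 = 26; odd-index sum = 301 mod 256 = 45 → 1a 2d.

1a2d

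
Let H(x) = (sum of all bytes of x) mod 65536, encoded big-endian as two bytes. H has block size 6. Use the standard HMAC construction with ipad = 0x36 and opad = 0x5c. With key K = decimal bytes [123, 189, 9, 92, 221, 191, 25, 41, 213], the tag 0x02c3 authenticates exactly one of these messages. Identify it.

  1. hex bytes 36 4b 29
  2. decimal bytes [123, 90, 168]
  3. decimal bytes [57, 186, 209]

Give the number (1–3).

Key decimal bytes [123, 189, 9, 92, 221, 191, 25, 41, 213] = 7b bd 09 5c dd bf 19 29 d5 is 9 bytes > B = 6, so hash it first: H(key) = 04 50, then zero-pad to 6 bytes: K' = 04 50 00 00 00 00.
K' ⊕ ipad = 32 66 36 36 36 36; K' ⊕ opad = 58 0c 5c 5c 5c 5c.
m1: inner = H(32 66 36 36 36 36 36 4b 29) = 02 1a; tag = H(58 0c 5c 5c 5c 5c 02 1a) = 01f0
m2: inner = H(32 66 36 36 36 36 7b 5a a8) = 02 ed; tag = H(58 0c 5c 5c 5c 5c 02 ed) = 02c3 ← matches
m3: inner = H(32 66 36 36 36 36 39 ba d1) = 03 34; tag = H(58 0c 5c 5c 5c 5c 03 34) = 020b

2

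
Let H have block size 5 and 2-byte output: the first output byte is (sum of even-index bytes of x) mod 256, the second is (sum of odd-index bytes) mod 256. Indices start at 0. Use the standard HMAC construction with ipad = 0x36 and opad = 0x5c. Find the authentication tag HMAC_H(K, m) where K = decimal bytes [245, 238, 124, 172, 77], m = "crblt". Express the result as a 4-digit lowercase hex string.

Key decimal bytes [245, 238, 124, 172, 77] = f5 ee 7c ac 4d is exactly B = 5 bytes: K' = f5 ee 7c ac 4d.
K' ⊕ ipad = c3 d8 4a 9a 7b.  K' ⊕ opad = a9 b2 20 f0 11.
Inner input = (K'⊕ipad) ∥ m = c3 d8 4a 9a 7b ∥ 63 72 62 6c 74.
Inner hash: even-index sum = 614 mod 256 = 102; odd-index sum = 683 mod 256 = 171 → 66 ab.
Outer input = (K'⊕opad) ∥ inner = a9 b2 20 f0 11 ∥ 66 ab.
Outer hash (tag): even-index sum = 389 mod 256 = 133; odd-index sum = 520 mod 256 = 8 → 85 08.

8508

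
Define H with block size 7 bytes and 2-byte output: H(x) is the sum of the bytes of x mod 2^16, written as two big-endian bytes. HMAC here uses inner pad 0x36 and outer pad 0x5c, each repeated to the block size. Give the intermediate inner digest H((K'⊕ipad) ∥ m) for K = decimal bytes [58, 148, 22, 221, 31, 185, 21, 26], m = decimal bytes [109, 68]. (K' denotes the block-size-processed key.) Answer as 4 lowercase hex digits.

Key decimal bytes [58, 148, 22, 221, 31, 185, 21, 26] = 3a 94 16 dd 1f b9 15 1a is 8 bytes > B = 7, so hash it first: H(key) = 02 c8, then zero-pad to 7 bytes: K' = 02 c8 00 00 00 00 00.
K' ⊕ ipad = 34 fe 36 36 36 36 36.
Inner input = 34 fe 36 36 36 36 36 ∥ 6d 44.
Inner hash: sum = 52+254+54+54+54+54+54+109+68 = 753 → 02 f1.

02f1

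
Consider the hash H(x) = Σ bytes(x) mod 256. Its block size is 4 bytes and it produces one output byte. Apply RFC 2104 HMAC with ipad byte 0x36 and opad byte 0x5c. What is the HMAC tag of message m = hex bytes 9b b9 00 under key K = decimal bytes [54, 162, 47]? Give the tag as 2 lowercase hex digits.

Key decimal bytes [54, 162, 47] = 36 a2 2f is 3 bytes ≤ B = 4; zero-pad to 4 bytes: K' = 36 a2 2f 00.
K' ⊕ ipad = 00 94 19 36.  K' ⊕ opad = 6a fe 73 5c.
Inner input = (K'⊕ipad) ∥ m = 00 94 19 36 ∥ 9b b9 00.
Inner hash: sum = 0+148+25+54+155+185+0 = 567; mod 256 = 55 → 37.
Outer input = (K'⊕opad) ∥ inner = 6a fe 73 5c ∥ 37.
Outer hash (tag): sum = 106+254+115+92+55 = 622; mod 256 = 110 → 6e.

6e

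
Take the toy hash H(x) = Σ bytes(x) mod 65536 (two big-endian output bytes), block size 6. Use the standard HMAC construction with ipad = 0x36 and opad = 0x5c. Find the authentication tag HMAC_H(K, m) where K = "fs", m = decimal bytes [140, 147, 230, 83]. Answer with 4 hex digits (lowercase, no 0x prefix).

02a1

Key "fs" = 66 73 is 2 bytes ≤ B = 6; zero-pad to 6 bytes: K' = 66 73 00 00 00 00.
K' ⊕ ipad = 50 45 36 36 36 36.  K' ⊕ opad = 3a 2f 5c 5c 5c 5c.
Inner input = (K'⊕ipad) ∥ m = 50 45 36 36 36 36 ∥ 8c 93 e6 53.
Inner hash: sum = 80+69+54+54+54+54+140+147+230+83 = 965 → 03 c5.
Outer input = (K'⊕opad) ∥ inner = 3a 2f 5c 5c 5c 5c ∥ 03 c5.
Outer hash (tag): sum = 58+47+92+92+92+92+3+197 = 673 → 02 a1.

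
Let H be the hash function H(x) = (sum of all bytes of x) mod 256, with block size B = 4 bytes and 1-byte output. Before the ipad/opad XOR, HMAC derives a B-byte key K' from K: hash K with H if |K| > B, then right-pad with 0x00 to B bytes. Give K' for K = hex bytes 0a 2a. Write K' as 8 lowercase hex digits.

0a2a0000

Key hex bytes 0a 2a is 2 bytes ≤ B = 4; zero-pad to 4 bytes: K' = 0a 2a 00 00.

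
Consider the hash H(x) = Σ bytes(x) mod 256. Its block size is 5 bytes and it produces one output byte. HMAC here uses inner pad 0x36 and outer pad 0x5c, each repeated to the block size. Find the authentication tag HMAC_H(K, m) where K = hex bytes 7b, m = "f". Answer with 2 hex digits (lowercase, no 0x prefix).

Key hex bytes 7b is 1 byte ≤ B = 5; zero-pad to 5 bytes: K' = 7b 00 00 00 00.
K' ⊕ ipad = 4d 36 36 36 36.  K' ⊕ opad = 27 5c 5c 5c 5c.
Inner input = (K'⊕ipad) ∥ m = 4d 36 36 36 36 ∥ 66.
Inner hash: sum = 77+54+54+54+54+102 = 395; mod 256 = 139 → 8b.
Outer input = (K'⊕opad) ∥ inner = 27 5c 5c 5c 5c ∥ 8b.
Outer hash (tag): sum = 39+92+92+92+92+139 = 546; mod 256 = 34 → 22.

22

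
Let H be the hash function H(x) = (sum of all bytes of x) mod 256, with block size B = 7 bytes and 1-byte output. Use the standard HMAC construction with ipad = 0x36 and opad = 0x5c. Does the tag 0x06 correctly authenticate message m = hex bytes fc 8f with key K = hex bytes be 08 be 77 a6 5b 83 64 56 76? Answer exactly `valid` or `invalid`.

Key hex bytes be 08 be 77 a6 5b 83 64 56 76 is 10 bytes > B = 7, so hash it first: H(key) = af, then zero-pad to 7 bytes: K' = af 00 00 00 00 00 00.
K' ⊕ ipad = 99 36 36 36 36 36 36; K' ⊕ opad = f3 5c 5c 5c 5c 5c 5c.
Inner hash: sum = 153+54+54+54+54+54+54+252+143 = 872; mod 256 = 104 → 68.
Outer hash (recomputed tag): sum = 243+92+92+92+92+92+92+104 = 899; mod 256 = 131 → 83.
Recomputed tag = 83; claimed = 06 → mismatch.

invalid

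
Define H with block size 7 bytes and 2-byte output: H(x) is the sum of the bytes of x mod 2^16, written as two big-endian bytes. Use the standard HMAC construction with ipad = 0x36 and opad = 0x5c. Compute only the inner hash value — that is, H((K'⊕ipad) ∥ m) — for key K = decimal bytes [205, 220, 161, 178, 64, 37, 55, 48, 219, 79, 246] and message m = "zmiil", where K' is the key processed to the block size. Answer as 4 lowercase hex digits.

0444

Key decimal bytes [205, 220, 161, 178, 64, 37, 55, 48, 219, 79, 246] = cd dc a1 b2 40 25 37 30 db 4f f6 is 11 bytes > B = 7, so hash it first: H(key) = 05 e8, then zero-pad to 7 bytes: K' = 05 e8 00 00 00 00 00.
K' ⊕ ipad = 33 de 36 36 36 36 36.
Inner input = 33 de 36 36 36 36 36 ∥ 7a 6d 69 69 6c.
Inner hash: sum = 51+222+54+54+54+54+54+122+109+105+105+108 = 1092 → 04 44.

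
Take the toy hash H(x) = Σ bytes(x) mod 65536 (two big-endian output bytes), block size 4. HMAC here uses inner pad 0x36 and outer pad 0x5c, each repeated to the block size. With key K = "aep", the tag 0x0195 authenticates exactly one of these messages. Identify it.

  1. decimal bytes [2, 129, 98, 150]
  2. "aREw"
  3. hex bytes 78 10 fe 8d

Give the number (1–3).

Key "aep" = 61 65 70 is 3 bytes ≤ B = 4; zero-pad to 4 bytes: K' = 61 65 70 00.
K' ⊕ ipad = 57 53 46 36; K' ⊕ opad = 3d 39 2c 5c.
m1: inner = H(57 53 46 36 02 81 62 96) = 02 a1; tag = H(3d 39 2c 5c 02 a1) = 01a1
m2: inner = H(57 53 46 36 61 52 45 77) = 02 95; tag = H(3d 39 2c 5c 02 95) = 0195 ← matches
m3: inner = H(57 53 46 36 78 10 fe 8d) = 03 39; tag = H(3d 39 2c 5c 03 39) = 013a

2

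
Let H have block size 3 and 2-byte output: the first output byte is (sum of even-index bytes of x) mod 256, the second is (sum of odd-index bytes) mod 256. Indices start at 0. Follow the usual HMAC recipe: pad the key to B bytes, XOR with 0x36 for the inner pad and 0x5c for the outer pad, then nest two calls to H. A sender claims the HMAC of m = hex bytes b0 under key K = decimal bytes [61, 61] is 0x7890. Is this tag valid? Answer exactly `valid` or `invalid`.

invalid

Key decimal bytes [61, 61] = 3d 3d is 2 bytes ≤ B = 3; zero-pad to 3 bytes: K' = 3d 3d 00.
K' ⊕ ipad = 0b 0b 36; K' ⊕ opad = 61 61 5c.
Inner hash: even-index sum = 65 mod 256 = 65; odd-index sum = 187 mod 256 = 187 → 41 bb.
Outer hash (recomputed tag): even-index sum = 376 mod 256 = 120; odd-index sum = 162 mod 256 = 162 → 78 a2.
Recomputed tag = 78a2; claimed = 7890 → mismatch.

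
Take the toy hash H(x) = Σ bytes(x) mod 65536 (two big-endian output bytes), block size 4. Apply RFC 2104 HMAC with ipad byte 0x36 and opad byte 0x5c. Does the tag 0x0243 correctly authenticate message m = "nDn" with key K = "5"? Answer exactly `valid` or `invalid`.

Key "5" = 35 is 1 byte ≤ B = 4; zero-pad to 4 bytes: K' = 35 00 00 00.
K' ⊕ ipad = 03 36 36 36; K' ⊕ opad = 69 5c 5c 5c.
Inner hash: sum = 3+54+54+54+110+68+110 = 453 → 01 c5.
Outer hash (recomputed tag): sum = 105+92+92+92+1+197 = 579 → 02 43.
Recomputed tag = 0243; claimed = 0243 → match.

valid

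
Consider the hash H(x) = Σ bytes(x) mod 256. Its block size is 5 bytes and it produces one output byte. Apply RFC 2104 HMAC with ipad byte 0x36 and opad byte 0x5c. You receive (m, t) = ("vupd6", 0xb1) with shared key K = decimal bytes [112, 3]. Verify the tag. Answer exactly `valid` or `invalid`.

Key decimal bytes [112, 3] = 70 03 is 2 bytes ≤ B = 5; zero-pad to 5 bytes: K' = 70 03 00 00 00.
K' ⊕ ipad = 46 35 36 36 36; K' ⊕ opad = 2c 5f 5c 5c 5c.
Inner hash: sum = 70+53+54+54+54+118+117+112+100+54 = 786; mod 256 = 18 → 12.
Outer hash (recomputed tag): sum = 44+95+92+92+92+18 = 433; mod 256 = 177 → b1.
Recomputed tag = b1; claimed = b1 → match.

valid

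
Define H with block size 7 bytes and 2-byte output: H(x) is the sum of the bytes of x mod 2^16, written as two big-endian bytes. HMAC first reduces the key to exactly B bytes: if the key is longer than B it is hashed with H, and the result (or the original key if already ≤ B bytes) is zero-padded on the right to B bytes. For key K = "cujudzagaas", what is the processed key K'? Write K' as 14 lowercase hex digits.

04920000000000

|K| = 11 > B = 7, so first hash the key.
H(K): sum = 99+117+106+117+100+122+97+103+97+97+115 = 1170 → 04 92.
Zero-pad H(K) = 04 92 to 7 bytes: K' = 04 92 00 00 00 00 00.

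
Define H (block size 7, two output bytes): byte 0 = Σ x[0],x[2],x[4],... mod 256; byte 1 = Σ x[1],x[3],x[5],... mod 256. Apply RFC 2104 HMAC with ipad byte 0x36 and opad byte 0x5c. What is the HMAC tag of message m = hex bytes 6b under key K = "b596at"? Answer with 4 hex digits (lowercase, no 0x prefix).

eceb

Key "b596at" = 62 35 39 36 61 74 is 6 bytes ≤ B = 7; zero-pad to 7 bytes: K' = 62 35 39 36 61 74 00.
K' ⊕ ipad = 54 03 0f 00 57 42 36.  K' ⊕ opad = 3e 69 65 6a 3d 28 5c.
Inner input = (K'⊕ipad) ∥ m = 54 03 0f 00 57 42 36 ∥ 6b.
Inner hash: even-index sum = 240 mod 256 = 240; odd-index sum = 176 mod 256 = 176 → f0 b0.
Outer input = (K'⊕opad) ∥ inner = 3e 69 65 6a 3d 28 5c ∥ f0 b0.
Outer hash (tag): even-index sum = 492 mod 256 = 236; odd-index sum = 491 mod 256 = 235 → ec eb.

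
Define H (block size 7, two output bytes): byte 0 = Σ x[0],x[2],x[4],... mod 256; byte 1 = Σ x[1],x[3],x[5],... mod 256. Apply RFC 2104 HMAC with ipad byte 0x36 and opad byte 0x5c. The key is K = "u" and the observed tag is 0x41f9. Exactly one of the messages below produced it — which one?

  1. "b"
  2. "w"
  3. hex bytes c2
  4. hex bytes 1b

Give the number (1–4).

1

Key "u" = 75 is 1 byte ≤ B = 7; zero-pad to 7 bytes: K' = 75 00 00 00 00 00 00.
K' ⊕ ipad = 43 36 36 36 36 36 36; K' ⊕ opad = 29 5c 5c 5c 5c 5c 5c.
m1: inner = H(43 36 36 36 36 36 36 62) = e5 04; tag = H(29 5c 5c 5c 5c 5c 5c e5 04) = 41f9 ← matches
m2: inner = H(43 36 36 36 36 36 36 77) = e5 19; tag = H(29 5c 5c 5c 5c 5c 5c e5 19) = 56f9
m3: inner = H(43 36 36 36 36 36 36 c2) = e5 64; tag = H(29 5c 5c 5c 5c 5c 5c e5 64) = a1f9
m4: inner = H(43 36 36 36 36 36 36 1b) = e5 bd; tag = H(29 5c 5c 5c 5c 5c 5c e5 bd) = faf9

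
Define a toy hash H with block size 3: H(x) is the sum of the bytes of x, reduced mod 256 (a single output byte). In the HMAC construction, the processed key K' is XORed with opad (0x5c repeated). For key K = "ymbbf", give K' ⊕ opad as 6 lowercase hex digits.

Key "ymbbf" = 79 6d 62 62 66 is 5 bytes > B = 3, so hash it first: H(key) = 10, then zero-pad to 3 bytes: K' = 10 00 00.
XOR each byte with 0x5c: 10⊕5c=4c, 00⊕5c=5c, 00⊕5c=5c.

4c5c5c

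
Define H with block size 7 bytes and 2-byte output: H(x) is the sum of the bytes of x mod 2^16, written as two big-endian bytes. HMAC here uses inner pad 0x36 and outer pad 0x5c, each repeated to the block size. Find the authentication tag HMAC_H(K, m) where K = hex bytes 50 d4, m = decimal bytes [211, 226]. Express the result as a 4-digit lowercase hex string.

026f

Key hex bytes 50 d4 is 2 bytes ≤ B = 7; zero-pad to 7 bytes: K' = 50 d4 00 00 00 00 00.
K' ⊕ ipad = 66 e2 36 36 36 36 36.  K' ⊕ opad = 0c 88 5c 5c 5c 5c 5c.
Inner input = (K'⊕ipad) ∥ m = 66 e2 36 36 36 36 36 ∥ d3 e2.
Inner hash: sum = 102+226+54+54+54+54+54+211+226 = 1035 → 04 0b.
Outer input = (K'⊕opad) ∥ inner = 0c 88 5c 5c 5c 5c 5c ∥ 04 0b.
Outer hash (tag): sum = 12+136+92+92+92+92+92+4+11 = 623 → 02 6f.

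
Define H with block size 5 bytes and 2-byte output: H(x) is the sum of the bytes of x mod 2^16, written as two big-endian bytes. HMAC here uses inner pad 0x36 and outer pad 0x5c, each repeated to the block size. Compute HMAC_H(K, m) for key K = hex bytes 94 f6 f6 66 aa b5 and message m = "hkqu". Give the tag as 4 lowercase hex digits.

0188

Key hex bytes 94 f6 f6 66 aa b5 is 6 bytes > B = 5, so hash it first: H(key) = 04 45, then zero-pad to 5 bytes: K' = 04 45 00 00 00.
K' ⊕ ipad = 32 73 36 36 36.  K' ⊕ opad = 58 19 5c 5c 5c.
Inner input = (K'⊕ipad) ∥ m = 32 73 36 36 36 ∥ 68 6b 71 75.
Inner hash: sum = 50+115+54+54+54+104+107+113+117 = 768 → 03 00.
Outer input = (K'⊕opad) ∥ inner = 58 19 5c 5c 5c ∥ 03 00.
Outer hash (tag): sum = 88+25+92+92+92+3+0 = 392 → 01 88.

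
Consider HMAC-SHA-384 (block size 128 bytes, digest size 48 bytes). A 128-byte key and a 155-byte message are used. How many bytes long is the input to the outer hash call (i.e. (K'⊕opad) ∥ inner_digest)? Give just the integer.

176

Key is 128 ≤ 128 bytes, zero-padded: |K'| = 128.
Outer input = (K'⊕opad) ∥ H(inner) → 128 + 48 = 176 bytes.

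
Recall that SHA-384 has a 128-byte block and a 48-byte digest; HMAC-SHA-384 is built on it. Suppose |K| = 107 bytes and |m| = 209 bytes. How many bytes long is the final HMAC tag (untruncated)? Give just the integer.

48

The tag is one SHA-384 digest: 48 bytes.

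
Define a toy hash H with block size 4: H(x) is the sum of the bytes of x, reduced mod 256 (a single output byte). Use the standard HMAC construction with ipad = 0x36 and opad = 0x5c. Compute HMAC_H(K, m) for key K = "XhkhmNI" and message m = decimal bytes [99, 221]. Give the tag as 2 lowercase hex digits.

Key "XhkhmNI" = 58 68 6b 68 6d 4e 49 is 7 bytes > B = 4, so hash it first: H(key) = 97, then zero-pad to 4 bytes: K' = 97 00 00 00.
K' ⊕ ipad = a1 36 36 36.  K' ⊕ opad = cb 5c 5c 5c.
Inner input = (K'⊕ipad) ∥ m = a1 36 36 36 ∥ 63 dd.
Inner hash: sum = 161+54+54+54+99+221 = 643; mod 256 = 131 → 83.
Outer input = (K'⊕opad) ∥ inner = cb 5c 5c 5c ∥ 83.
Outer hash (tag): sum = 203+92+92+92+131 = 610; mod 256 = 98 → 62.

62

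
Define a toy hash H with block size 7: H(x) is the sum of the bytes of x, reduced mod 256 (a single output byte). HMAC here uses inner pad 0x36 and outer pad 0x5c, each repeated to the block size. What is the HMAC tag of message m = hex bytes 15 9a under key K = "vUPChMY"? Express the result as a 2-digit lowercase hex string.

Key "vUPChMY" = 76 55 50 43 68 4d 59 is exactly B = 7 bytes: K' = 76 55 50 43 68 4d 59.
K' ⊕ ipad = 40 63 66 75 5e 7b 6f.  K' ⊕ opad = 2a 09 0c 1f 34 11 05.
Inner input = (K'⊕ipad) ∥ m = 40 63 66 75 5e 7b 6f ∥ 15 9a.
Inner hash: sum = 64+99+102+117+94+123+111+21+154 = 885; mod 256 = 117 → 75.
Outer input = (K'⊕opad) ∥ inner = 2a 09 0c 1f 34 11 05 ∥ 75.
Outer hash (tag): sum = 42+9+12+31+52+17+5+117 = 285; mod 256 = 29 → 1d.

1d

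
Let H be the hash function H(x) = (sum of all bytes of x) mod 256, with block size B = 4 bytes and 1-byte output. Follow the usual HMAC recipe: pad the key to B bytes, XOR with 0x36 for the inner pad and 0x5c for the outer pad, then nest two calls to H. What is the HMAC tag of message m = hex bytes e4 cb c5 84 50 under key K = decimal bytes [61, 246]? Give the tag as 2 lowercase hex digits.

42

Key decimal bytes [61, 246] = 3d f6 is 2 bytes ≤ B = 4; zero-pad to 4 bytes: K' = 3d f6 00 00.
K' ⊕ ipad = 0b c0 36 36.  K' ⊕ opad = 61 aa 5c 5c.
Inner input = (K'⊕ipad) ∥ m = 0b c0 36 36 ∥ e4 cb c5 84 50.
Inner hash: sum = 11+192+54+54+228+203+197+132+80 = 1151; mod 256 = 127 → 7f.
Outer input = (K'⊕opad) ∥ inner = 61 aa 5c 5c ∥ 7f.
Outer hash (tag): sum = 97+170+92+92+127 = 578; mod 256 = 66 → 42.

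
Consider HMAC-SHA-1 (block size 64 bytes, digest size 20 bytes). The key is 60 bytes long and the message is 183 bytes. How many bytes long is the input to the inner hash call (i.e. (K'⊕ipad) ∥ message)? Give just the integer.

Key is 60 ≤ 64 bytes, zero-padded: |K'| = 64.
Inner input = (K'⊕ipad) ∥ m → 64 + 183 = 247 bytes.

247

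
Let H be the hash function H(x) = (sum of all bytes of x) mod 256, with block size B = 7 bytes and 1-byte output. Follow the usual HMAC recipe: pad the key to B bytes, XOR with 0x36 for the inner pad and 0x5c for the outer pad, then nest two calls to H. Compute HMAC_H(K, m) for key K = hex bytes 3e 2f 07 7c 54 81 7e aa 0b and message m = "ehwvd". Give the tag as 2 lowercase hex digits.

Key hex bytes 3e 2f 07 7c 54 81 7e aa 0b is 9 bytes > B = 7, so hash it first: H(key) = f8, then zero-pad to 7 bytes: K' = f8 00 00 00 00 00 00.
K' ⊕ ipad = ce 36 36 36 36 36 36.  K' ⊕ opad = a4 5c 5c 5c 5c 5c 5c.
Inner input = (K'⊕ipad) ∥ m = ce 36 36 36 36 36 36 ∥ 65 68 77 76 64.
Inner hash: sum = 206+54+54+54+54+54+54+101+104+119+118+100 = 1072; mod 256 = 48 → 30.
Outer input = (K'⊕opad) ∥ inner = a4 5c 5c 5c 5c 5c 5c ∥ 30.
Outer hash (tag): sum = 164+92+92+92+92+92+92+48 = 764; mod 256 = 252 → fc.

fc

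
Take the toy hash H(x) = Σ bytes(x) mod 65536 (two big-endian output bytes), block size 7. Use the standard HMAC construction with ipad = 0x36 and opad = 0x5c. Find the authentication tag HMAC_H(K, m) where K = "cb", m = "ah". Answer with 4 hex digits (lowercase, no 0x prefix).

Key "cb" = 63 62 is 2 bytes ≤ B = 7; zero-pad to 7 bytes: K' = 63 62 00 00 00 00 00.
K' ⊕ ipad = 55 54 36 36 36 36 36.  K' ⊕ opad = 3f 3e 5c 5c 5c 5c 5c.
Inner input = (K'⊕ipad) ∥ m = 55 54 36 36 36 36 36 ∥ 61 68.
Inner hash: sum = 85+84+54+54+54+54+54+97+104 = 640 → 02 80.
Outer input = (K'⊕opad) ∥ inner = 3f 3e 5c 5c 5c 5c 5c ∥ 02 80.
Outer hash (tag): sum = 63+62+92+92+92+92+92+2+128 = 715 → 02 cb.

02cb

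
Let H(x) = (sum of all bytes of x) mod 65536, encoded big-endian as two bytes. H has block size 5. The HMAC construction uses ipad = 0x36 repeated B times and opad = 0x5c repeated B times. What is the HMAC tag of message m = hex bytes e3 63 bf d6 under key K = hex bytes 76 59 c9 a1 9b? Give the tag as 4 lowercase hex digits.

Key hex bytes 76 59 c9 a1 9b is exactly B = 5 bytes: K' = 76 59 c9 a1 9b.
K' ⊕ ipad = 40 6f ff 97 ad.  K' ⊕ opad = 2a 05 95 fd c7.
Inner input = (K'⊕ipad) ∥ m = 40 6f ff 97 ad ∥ e3 63 bf d6.
Inner hash: sum = 64+111+255+151+173+227+99+191+214 = 1485 → 05 cd.
Outer input = (K'⊕opad) ∥ inner = 2a 05 95 fd c7 ∥ 05 cd.
Outer hash (tag): sum = 42+5+149+253+199+5+205 = 858 → 03 5a.

035a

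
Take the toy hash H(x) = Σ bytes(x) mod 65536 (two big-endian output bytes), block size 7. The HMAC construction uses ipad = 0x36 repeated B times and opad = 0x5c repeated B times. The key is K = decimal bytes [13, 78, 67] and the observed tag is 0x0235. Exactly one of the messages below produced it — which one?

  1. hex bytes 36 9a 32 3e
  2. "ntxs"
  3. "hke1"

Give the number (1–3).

Key decimal bytes [13, 78, 67] = 0d 4e 43 is 3 bytes ≤ B = 7; zero-pad to 7 bytes: K' = 0d 4e 43 00 00 00 00.
K' ⊕ ipad = 3b 78 75 36 36 36 36; K' ⊕ opad = 51 12 1f 5c 5c 5c 5c.
m1: inner = H(3b 78 75 36 36 36 36 36 9a 32 3e) = 03 40; tag = H(51 12 1f 5c 5c 5c 5c 03 40) = 0235 ← matches
m2: inner = H(3b 78 75 36 36 36 36 6e 74 78 73) = 03 cd; tag = H(51 12 1f 5c 5c 5c 5c 03 cd) = 02c2
m3: inner = H(3b 78 75 36 36 36 36 68 6b 65 31) = 03 69; tag = H(51 12 1f 5c 5c 5c 5c 03 69) = 025e

1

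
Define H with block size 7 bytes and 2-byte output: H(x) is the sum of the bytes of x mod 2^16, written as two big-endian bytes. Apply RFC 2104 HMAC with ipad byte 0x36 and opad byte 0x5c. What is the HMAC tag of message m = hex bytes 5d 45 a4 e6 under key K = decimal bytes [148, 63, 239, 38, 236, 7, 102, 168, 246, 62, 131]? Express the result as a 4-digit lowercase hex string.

0328

Key decimal bytes [148, 63, 239, 38, 236, 7, 102, 168, 246, 62, 131] = 94 3f ef 26 ec 07 66 a8 f6 3e 83 is 11 bytes > B = 7, so hash it first: H(key) = 05 a0, then zero-pad to 7 bytes: K' = 05 a0 00 00 00 00 00.
K' ⊕ ipad = 33 96 36 36 36 36 36.  K' ⊕ opad = 59 fc 5c 5c 5c 5c 5c.
Inner input = (K'⊕ipad) ∥ m = 33 96 36 36 36 36 36 ∥ 5d 45 a4 e6.
Inner hash: sum = 51+150+54+54+54+54+54+93+69+164+230 = 1027 → 04 03.
Outer input = (K'⊕opad) ∥ inner = 59 fc 5c 5c 5c 5c 5c ∥ 04 03.
Outer hash (tag): sum = 89+252+92+92+92+92+92+4+3 = 808 → 03 28.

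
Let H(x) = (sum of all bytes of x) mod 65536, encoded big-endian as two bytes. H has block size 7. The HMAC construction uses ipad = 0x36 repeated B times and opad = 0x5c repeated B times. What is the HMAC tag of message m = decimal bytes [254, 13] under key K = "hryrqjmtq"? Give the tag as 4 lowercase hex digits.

02ee

Key "hryrqjmtq" = 68 72 79 72 71 6a 6d 74 71 is 9 bytes > B = 7, so hash it first: H(key) = 03 f2, then zero-pad to 7 bytes: K' = 03 f2 00 00 00 00 00.
K' ⊕ ipad = 35 c4 36 36 36 36 36.  K' ⊕ opad = 5f ae 5c 5c 5c 5c 5c.
Inner input = (K'⊕ipad) ∥ m = 35 c4 36 36 36 36 36 ∥ fe 0d.
Inner hash: sum = 53+196+54+54+54+54+54+254+13 = 786 → 03 12.
Outer input = (K'⊕opad) ∥ inner = 5f ae 5c 5c 5c 5c 5c ∥ 03 12.
Outer hash (tag): sum = 95+174+92+92+92+92+92+3+18 = 750 → 02 ee.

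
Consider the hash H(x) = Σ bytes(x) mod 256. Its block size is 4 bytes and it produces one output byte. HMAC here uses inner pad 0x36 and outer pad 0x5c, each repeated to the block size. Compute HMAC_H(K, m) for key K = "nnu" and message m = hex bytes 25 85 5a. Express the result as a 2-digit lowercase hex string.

Key "nnu" = 6e 6e 75 is 3 bytes ≤ B = 4; zero-pad to 4 bytes: K' = 6e 6e 75 00.
K' ⊕ ipad = 58 58 43 36.  K' ⊕ opad = 32 32 29 5c.
Inner input = (K'⊕ipad) ∥ m = 58 58 43 36 ∥ 25 85 5a.
Inner hash: sum = 88+88+67+54+37+133+90 = 557; mod 256 = 45 → 2d.
Outer input = (K'⊕opad) ∥ inner = 32 32 29 5c ∥ 2d.
Outer hash (tag): sum = 50+50+41+92+45 = 278; mod 256 = 22 → 16.

16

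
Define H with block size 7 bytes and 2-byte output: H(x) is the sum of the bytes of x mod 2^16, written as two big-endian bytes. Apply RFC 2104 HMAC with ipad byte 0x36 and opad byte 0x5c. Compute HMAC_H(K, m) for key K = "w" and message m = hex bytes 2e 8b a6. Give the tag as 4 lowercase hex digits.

Key "w" = 77 is 1 byte ≤ B = 7; zero-pad to 7 bytes: K' = 77 00 00 00 00 00 00.
K' ⊕ ipad = 41 36 36 36 36 36 36.  K' ⊕ opad = 2b 5c 5c 5c 5c 5c 5c.
Inner input = (K'⊕ipad) ∥ m = 41 36 36 36 36 36 36 ∥ 2e 8b a6.
Inner hash: sum = 65+54+54+54+54+54+54+46+139+166 = 740 → 02 e4.
Outer input = (K'⊕opad) ∥ inner = 2b 5c 5c 5c 5c 5c 5c ∥ 02 e4.
Outer hash (tag): sum = 43+92+92+92+92+92+92+2+228 = 825 → 03 39.

0339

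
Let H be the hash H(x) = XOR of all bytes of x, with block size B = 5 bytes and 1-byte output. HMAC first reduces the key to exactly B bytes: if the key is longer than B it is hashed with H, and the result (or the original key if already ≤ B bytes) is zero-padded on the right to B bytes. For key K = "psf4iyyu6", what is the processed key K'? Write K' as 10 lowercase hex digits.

7b00000000

|K| = 9 > B = 5, so first hash the key.
H(K): XOR 70⊕73⊕66⊕34⊕69⊕79⊕79⊕75⊕36 = 7b.
Zero-pad H(K) = 7b to 5 bytes: K' = 7b 00 00 00 00.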